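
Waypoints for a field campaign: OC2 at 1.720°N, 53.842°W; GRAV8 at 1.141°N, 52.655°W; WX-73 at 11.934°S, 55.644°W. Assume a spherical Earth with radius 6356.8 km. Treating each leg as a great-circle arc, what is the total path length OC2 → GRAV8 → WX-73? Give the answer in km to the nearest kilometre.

1634 km

OC2→GRAV8: c = 0.023044 rad, d = 146.49 km
GRAV8→WX-73: c = 0.234012 rad, d = 1487.57 km
Total = 146.49 + 1487.57 = 1634.05 km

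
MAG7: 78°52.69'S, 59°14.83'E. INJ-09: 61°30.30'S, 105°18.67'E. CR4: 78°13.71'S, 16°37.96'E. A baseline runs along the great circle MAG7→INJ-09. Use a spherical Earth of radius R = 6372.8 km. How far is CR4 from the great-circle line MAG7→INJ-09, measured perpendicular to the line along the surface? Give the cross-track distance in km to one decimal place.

121.4 km

MAG7: φ = -78.87817°, λ = +59.24717°
INJ-09: φ = -61.50500°, λ = +105.31117°
CR4: φ = -78.22850°, λ = +16.63267°
δ₁₃ = central angle MAG7→CR4 = 0.144738 rad  (haversine)
θ₁₃ = bearing MAG7→CR4 = 253.268°,  θ₁₂ = bearing MAG7→INJ-09 = 65.678°
dₓₜ = R·arcsin(sin δ₁₃ · sin(θ₁₃ − θ₁₂)) = 6372.8·arcsin(0.14423·sin(187.590°)) = -121.422 km
|dₓₜ| = 121.422 km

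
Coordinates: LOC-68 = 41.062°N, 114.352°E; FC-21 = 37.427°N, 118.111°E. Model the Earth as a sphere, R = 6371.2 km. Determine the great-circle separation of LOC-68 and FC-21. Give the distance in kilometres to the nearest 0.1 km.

517.7 km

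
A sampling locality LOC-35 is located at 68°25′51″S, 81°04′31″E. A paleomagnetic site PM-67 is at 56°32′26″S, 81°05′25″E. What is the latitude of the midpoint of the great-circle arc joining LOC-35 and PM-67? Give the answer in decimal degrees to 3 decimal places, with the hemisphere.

62.486°S

LOC-35: φ = -68.43083°, λ = +81.07528°
PM-67: φ = -56.54056°, λ = +81.09028°
Bx = cos φ₂ cos Δλ = 0.551347,  By = cos φ₂ sin Δλ = 0.000144
φₘ = atan2(sin φ₁ + sin φ₂, √((cos φ₁ + Bx)² + By²)) = -62.48569°
λₘ = λ₁ + atan2(By, cos φ₁ + Bx) = 81.08428°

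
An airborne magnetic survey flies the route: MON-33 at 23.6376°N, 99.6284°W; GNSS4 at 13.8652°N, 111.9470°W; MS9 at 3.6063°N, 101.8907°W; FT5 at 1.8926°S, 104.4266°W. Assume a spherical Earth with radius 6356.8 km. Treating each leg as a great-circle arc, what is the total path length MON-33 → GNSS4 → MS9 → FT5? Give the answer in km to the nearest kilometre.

3942 km

MON-33→GNSS4: c = 0.265306 rad, d = 1686.49 km
GNSS4→MS9: c = 0.249132 rad, d = 1583.68 km
MS9→FT5: c = 0.105679 rad, d = 671.78 km
Total = 1686.49 + 1583.68 + 671.78 = 3941.95 km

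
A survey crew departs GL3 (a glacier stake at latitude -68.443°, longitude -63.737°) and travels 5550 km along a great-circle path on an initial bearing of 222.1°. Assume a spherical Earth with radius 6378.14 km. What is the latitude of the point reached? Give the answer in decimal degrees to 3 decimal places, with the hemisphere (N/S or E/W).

δ = d/R = 5550/6378.14 = 0.870160 rad
φ₂ = arcsin(sin φ₁ cos δ + cos φ₁ sin δ cos θ)
   = arcsin(-0.93005·0.64470 + 0.36743·0.76443·-0.74198) = -53.90193°
λ₂ = λ₁ + atan2(sin θ sin δ cos φ₁, cos δ − sin φ₁ sin φ₂) = 176.70554°

53.902°S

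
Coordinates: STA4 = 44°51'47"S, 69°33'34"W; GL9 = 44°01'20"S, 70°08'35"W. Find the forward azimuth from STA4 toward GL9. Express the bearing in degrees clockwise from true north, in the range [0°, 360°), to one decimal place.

STA4: φ = -44.86306°, λ = -69.55944°
GL9: φ = -44.02222°, λ = -70.14306°
Δλ = -0.5836°
y = sin Δλ · cos φ₂ = -0.007324
x = cos φ₁ sin φ₂ − sin φ₁ cos φ₂ cos Δλ = 0.014648
θ = atan2(y, x) = -26.5652° → 333.4348° (mod 360°)

333.4°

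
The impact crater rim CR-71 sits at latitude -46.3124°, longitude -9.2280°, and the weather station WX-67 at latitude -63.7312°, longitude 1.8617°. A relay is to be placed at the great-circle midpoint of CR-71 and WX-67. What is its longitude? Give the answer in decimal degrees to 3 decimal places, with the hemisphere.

4.901°W

Bx = cos φ₂ cos Δλ = 0.434319,  By = cos φ₂ sin Δλ = 0.085129
φₘ = atan2(sin φ₁ + sin φ₂, √((cos φ₁ + Bx)² + By²)) = -55.14185°
λₘ = λ₁ + atan2(By, cos φ₁ + Bx) = -4.90084°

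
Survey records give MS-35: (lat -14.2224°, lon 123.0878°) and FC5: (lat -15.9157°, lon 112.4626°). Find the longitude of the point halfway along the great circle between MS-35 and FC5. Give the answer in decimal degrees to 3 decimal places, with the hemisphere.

Bx = cos φ₂ cos Δλ = 0.945178,  By = cos φ₂ sin Δλ = -0.177316
φₘ = atan2(sin φ₁ + sin φ₂, √((cos φ₁ + Bx)² + By²)) = -15.13108°
λₘ = λ₁ + atan2(By, cos φ₁ + Bx) = 117.79640°

117.796°E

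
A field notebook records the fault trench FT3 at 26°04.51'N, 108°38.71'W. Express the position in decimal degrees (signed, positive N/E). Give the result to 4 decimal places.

lat: 26.0752° N → +26.0752°
lon: 108.6452° W → -108.6452°

+26.0752°, -108.6452°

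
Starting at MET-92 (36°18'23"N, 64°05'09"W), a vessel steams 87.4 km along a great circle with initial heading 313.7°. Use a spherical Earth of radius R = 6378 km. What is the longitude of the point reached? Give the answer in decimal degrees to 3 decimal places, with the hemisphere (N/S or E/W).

64.795°W

MET-92: φ = +36.30639°, λ = -64.08583°
δ = d/R = 87.4/6378 = 0.013703 rad
φ₂ = arcsin(sin φ₁ cos δ + cos φ₁ sin δ cos θ)
   = arcsin(0.59210·0.99991 + 0.80586·0.01370·0.69088) = 36.84674°
λ₂ = λ₁ + atan2(sin θ sin δ cos φ₁, cos δ − sin φ₁ sin φ₂) = -64.79516°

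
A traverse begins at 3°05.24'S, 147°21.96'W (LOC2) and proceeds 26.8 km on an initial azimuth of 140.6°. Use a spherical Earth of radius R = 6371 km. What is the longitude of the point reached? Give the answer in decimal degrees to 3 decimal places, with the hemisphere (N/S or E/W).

147.213°W

LOC2: φ = -3.08733°, λ = -147.36600°
δ = d/R = 26.8/6371 = 0.004207 rad
φ₂ = arcsin(sin φ₁ cos δ + cos φ₁ sin δ cos θ)
   = arcsin(-0.05386·0.99999 + 0.99855·0.00421·-0.77273) = -3.27356°
λ₂ = λ₁ + atan2(sin θ sin δ cos φ₁, cos δ − sin φ₁ sin φ₂) = -147.21277°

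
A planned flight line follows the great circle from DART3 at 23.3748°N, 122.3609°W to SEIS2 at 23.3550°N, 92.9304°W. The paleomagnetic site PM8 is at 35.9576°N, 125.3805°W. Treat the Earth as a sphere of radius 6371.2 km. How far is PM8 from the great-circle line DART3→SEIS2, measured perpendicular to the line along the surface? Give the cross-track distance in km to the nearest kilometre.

1423 km

δ₁₃ = central angle DART3→PM8 = 0.224298 rad  (haversine)
θ₁₃ = bearing DART3→PM8 = 348.948°,  θ₁₂ = bearing DART3→SEIS2 = 84.095°
dₓₜ = R·arcsin(sin δ₁₃ · sin(θ₁₃ − θ₁₂)) = 6371.2·arcsin(0.22242·sin(264.853°)) = -1423.184 km
|dₓₜ| = 1423.184 km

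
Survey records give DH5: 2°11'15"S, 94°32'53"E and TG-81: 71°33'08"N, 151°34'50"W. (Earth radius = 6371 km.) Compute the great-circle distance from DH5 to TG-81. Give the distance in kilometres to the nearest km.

DH5: φ = -2.18750°, λ = +94.54806°
TG-81: φ = +71.55222°, λ = -151.58056°
Δφ = 73.7397°,  Δλ = 113.8714°
a = sin²(Δφ/2) + cos φ₁ cos φ₂ sin²(Δλ/2) = 0.582087
c = 2·arcsin(√a) = 1.735717 rad = 99.4492°
d = R·c = 6371 × 1.735717 = 11058.3 km

11058 km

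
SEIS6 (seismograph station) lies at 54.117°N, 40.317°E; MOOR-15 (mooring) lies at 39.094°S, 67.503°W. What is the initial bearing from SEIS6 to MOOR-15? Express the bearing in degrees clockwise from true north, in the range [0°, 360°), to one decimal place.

256.5°

Δλ = -107.8200°
y = sin Δλ · cos φ₂ = -0.738877
x = cos φ₁ sin φ₂ − sin φ₁ cos φ₂ cos Δλ = -0.177176
θ = atan2(y, x) = -103.4844° → 256.5156° (mod 360°)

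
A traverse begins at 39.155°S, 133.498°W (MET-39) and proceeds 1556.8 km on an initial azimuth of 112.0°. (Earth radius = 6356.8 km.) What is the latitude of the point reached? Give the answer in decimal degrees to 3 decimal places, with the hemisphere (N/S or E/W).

43.079°S

δ = d/R = 1556.8/6356.8 = 0.244903 rad
φ₂ = arcsin(sin φ₁ cos δ + cos φ₁ sin δ cos θ)
   = arcsin(-0.63142·0.97016 + 0.77544·0.24246·-0.37461) = -43.07939°
λ₂ = λ₁ + atan2(sin θ sin δ cos φ₁, cos δ − sin φ₁ sin φ₂) = -115.57233°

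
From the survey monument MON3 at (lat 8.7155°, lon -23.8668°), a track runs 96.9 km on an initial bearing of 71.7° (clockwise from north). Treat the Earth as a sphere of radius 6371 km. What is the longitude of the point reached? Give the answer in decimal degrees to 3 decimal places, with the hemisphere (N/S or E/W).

23.029°W

δ = d/R = 96.9/6371 = 0.015210 rad
φ₂ = arcsin(sin φ₁ cos δ + cos φ₁ sin δ cos θ)
   = arcsin(0.15153·0.99988 + 0.98845·0.01521·0.31399) = 8.98820°
λ₂ = λ₁ + atan2(sin θ sin δ cos φ₁, cos δ − sin φ₁ sin φ₂) = -23.02915°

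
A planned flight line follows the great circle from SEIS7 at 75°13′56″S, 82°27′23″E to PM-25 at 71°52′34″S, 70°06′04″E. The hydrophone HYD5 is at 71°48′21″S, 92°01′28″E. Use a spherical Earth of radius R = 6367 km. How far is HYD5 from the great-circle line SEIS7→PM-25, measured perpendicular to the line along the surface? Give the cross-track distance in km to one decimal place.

SEIS7: φ = -75.23222°, λ = +82.45639°
PM-25: φ = -71.87611°, λ = +70.10111°
HYD5: φ = -71.80583°, λ = +92.02444°
δ₁₃ = central angle SEIS7→HYD5 = 0.076108 rad  (haversine)
θ₁₃ = bearing SEIS7→HYD5 = 43.046°,  θ₁₂ = bearing SEIS7→PM-25 = 307.770°
dₓₜ = R·arcsin(sin δ₁₃ · sin(θ₁₃ − θ₁₂)) = 6367·arcsin(0.07603·sin(-264.724°)) = 482.520 km
|dₓₜ| = 482.520 km

482.5 km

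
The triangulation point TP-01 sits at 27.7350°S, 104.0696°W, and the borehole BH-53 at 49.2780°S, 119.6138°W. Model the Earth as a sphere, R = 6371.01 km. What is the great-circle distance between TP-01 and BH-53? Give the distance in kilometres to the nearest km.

2739 km

Δφ = -21.5430°,  Δλ = -15.5442°
a = sin²(Δφ/2) + cos φ₁ cos φ₂ sin²(Δλ/2) = 0.045489
c = 2·arcsin(√a) = 0.429865 rad = 24.6295°
d = R·c = 6371.01 × 0.429865 = 2738.7 km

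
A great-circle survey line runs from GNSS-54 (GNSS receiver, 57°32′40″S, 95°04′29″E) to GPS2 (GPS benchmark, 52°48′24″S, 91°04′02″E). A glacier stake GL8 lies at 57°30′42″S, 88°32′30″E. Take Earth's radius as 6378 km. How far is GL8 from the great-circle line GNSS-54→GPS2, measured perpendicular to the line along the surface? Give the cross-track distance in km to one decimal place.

353.1 km

GNSS-54: φ = -57.54444°, λ = +95.07472°
GPS2: φ = -52.80667°, λ = +91.06722°
GL8: φ = -57.51167°, λ = +88.54167°
δ₁₃ = central angle GNSS-54→GL8 = 0.061197 rad  (haversine)
θ₁₃ = bearing GNSS-54→GL8 = 267.778°,  θ₁₂ = bearing GNSS-54→GPS2 = 332.556°
dₓₜ = R·arcsin(sin δ₁₃ · sin(θ₁₃ − θ₁₂)) = 6378·arcsin(0.06116·sin(-64.777°)) = -353.059 km
|dₓₜ| = 353.059 km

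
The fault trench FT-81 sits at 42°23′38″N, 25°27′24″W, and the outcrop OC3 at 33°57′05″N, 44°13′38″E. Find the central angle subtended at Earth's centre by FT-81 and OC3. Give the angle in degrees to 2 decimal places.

53.90°

FT-81: φ = +42.39389°, λ = -25.45667°
OC3: φ = +33.95139°, λ = +44.22722°
Δφ = -8.4425°,  Δλ = 69.6839°
a = sin²(Δφ/2) + cos φ₁ cos φ₂ sin²(Δλ/2) = 0.205377
c = 2·arcsin(√a) = 0.940670 rad = 53.8964°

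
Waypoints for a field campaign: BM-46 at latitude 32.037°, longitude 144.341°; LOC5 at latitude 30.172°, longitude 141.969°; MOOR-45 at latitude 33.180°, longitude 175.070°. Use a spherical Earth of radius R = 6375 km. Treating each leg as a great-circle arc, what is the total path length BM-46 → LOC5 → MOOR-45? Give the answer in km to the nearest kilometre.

BM-46→LOC5: c = 0.048122 rad, d = 306.78 km
LOC5→MOOR-45: c = 0.492414 rad, d = 3139.14 km
Total = 306.78 + 3139.14 = 3445.92 km

3446 km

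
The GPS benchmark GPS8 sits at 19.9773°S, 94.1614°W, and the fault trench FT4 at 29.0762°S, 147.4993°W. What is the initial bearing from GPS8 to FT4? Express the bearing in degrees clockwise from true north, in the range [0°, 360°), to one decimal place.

248.3°

Δλ = -53.3379°
y = sin Δλ · cos φ₂ = -0.701077
x = cos φ₁ sin φ₂ − sin φ₁ cos φ₂ cos Δλ = -0.278443
θ = atan2(y, x) = -111.6613° → 248.3387° (mod 360°)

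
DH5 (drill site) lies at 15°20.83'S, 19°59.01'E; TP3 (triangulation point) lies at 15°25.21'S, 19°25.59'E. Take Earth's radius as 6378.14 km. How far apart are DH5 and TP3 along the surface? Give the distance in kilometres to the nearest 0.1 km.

60.3 km

DH5: φ = -15.34717°, λ = +19.98350°
TP3: φ = -15.42017°, λ = +19.42650°
Δφ = -0.0730°,  Δλ = -0.5570°
a = sin²(Δφ/2) + cos φ₁ cos φ₂ sin²(Δλ/2) = 0.000022
c = 2·arcsin(√a) = 0.009459 rad = 0.5420°
d = R·c = 6378.14 × 0.009459 = 60.3 km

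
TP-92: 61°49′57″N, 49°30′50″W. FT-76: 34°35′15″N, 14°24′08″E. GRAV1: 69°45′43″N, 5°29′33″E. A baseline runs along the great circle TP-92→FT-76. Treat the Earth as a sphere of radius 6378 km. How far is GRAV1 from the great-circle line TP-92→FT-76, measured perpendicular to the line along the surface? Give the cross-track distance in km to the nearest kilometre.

TP-92: φ = +61.83250°, λ = -49.51389°
FT-76: φ = +34.58750°, λ = +14.40222°
GRAV1: φ = +69.76194°, λ = +5.49250°
δ₁₃ = central angle TP-92→GRAV1 = 0.400690 rad  (haversine)
θ₁₃ = bearing TP-92→GRAV1 = 46.596°,  θ₁₂ = bearing TP-92→FT-76 = 93.957°
dₓₜ = R·arcsin(sin δ₁₃ · sin(θ₁₃ − θ₁₂)) = 6378·arcsin(0.39005·sin(-47.361°)) = -1856.170 km
|dₓₜ| = 1856.170 km

1856 km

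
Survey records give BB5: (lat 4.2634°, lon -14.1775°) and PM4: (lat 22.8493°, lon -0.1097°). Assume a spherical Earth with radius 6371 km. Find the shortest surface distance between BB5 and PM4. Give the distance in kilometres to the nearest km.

2561 km

Δφ = 18.5859°,  Δλ = 14.0678°
a = sin²(Δφ/2) + cos φ₁ cos φ₂ sin²(Δλ/2) = 0.039857
c = 2·arcsin(√a) = 0.401987 rad = 23.0321°
d = R·c = 6371 × 0.401987 = 2561.1 km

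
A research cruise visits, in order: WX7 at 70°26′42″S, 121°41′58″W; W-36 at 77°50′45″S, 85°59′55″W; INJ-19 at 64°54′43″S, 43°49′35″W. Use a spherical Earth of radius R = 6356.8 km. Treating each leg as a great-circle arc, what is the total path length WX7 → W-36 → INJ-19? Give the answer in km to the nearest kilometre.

WX7: φ = -70.44500°, λ = -121.69944°
W-36: φ = -77.84583°, λ = -85.99861°
INJ-19: φ = -64.91194°, λ = -43.82639°
WX7→W-36: c = 0.208096 rad, d = 1322.83 km
W-36→INJ-19: c = 0.312659 rad, d = 1987.51 km
Total = 1322.83 + 1987.51 = 3310.34 km

3310 km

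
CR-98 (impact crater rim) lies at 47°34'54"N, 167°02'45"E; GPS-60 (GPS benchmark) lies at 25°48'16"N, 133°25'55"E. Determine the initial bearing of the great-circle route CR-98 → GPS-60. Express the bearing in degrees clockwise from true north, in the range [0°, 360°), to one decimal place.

CR-98: φ = +47.58167°, λ = +167.04583°
GPS-60: φ = +25.80444°, λ = +133.43194°
Δλ = -33.6139°
y = sin Δλ · cos φ₂ = -0.498392
x = cos φ₁ sin φ₂ − sin φ₁ cos φ₂ cos Δλ = -0.259865
θ = atan2(y, x) = -117.5378° → 242.4622° (mod 360°)

242.5°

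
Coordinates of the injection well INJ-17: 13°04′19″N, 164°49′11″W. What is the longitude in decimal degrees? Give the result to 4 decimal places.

164.8197°W

164° + 49′/60 + 11″/3600 = 164 + 0.81667 + 0.00306 = 164.8197°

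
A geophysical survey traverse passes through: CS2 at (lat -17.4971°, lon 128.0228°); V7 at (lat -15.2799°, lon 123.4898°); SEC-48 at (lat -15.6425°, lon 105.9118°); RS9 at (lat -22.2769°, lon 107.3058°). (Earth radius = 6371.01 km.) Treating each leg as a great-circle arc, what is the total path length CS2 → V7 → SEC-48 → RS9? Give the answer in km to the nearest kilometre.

3179 km

CS2→V7: c = 0.085190 rad, d = 542.75 km
V7→SEC-48: c = 0.295675 rad, d = 1883.75 km
SEC-48→RS9: c = 0.118053 rad, d = 752.12 km
Total = 542.75 + 1883.75 + 752.12 = 3178.61 km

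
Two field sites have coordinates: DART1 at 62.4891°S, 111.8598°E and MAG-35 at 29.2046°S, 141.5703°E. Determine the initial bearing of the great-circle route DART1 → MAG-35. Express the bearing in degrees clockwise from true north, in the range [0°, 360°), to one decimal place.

44.1°

Δλ = 29.7105°
y = sin Δλ · cos φ₂ = 0.432616
x = cos φ₁ sin φ₂ − sin φ₁ cos φ₂ cos Δλ = 0.447024
θ = atan2(y, x) = 44.0617° → 44.0617° (mod 360°)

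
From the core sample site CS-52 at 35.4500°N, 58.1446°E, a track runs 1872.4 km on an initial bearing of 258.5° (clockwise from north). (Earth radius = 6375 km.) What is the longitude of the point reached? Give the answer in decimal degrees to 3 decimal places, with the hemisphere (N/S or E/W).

δ = d/R = 1872.4/6375 = 0.293710 rad
φ₂ = arcsin(sin φ₁ cos δ + cos φ₁ sin δ cos θ)
   = arcsin(0.57999·0.95718 + 0.81462·0.28951·-0.19937) = 30.53979°
λ₂ = λ₁ + atan2(sin θ sin δ cos φ₁, cos δ − sin φ₁ sin φ₂) = 38.91303°

38.913°E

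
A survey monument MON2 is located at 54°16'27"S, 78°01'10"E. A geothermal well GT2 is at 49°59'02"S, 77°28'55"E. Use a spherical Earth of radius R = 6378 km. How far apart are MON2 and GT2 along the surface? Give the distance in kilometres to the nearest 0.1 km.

479.0 km

MON2: φ = -54.27417°, λ = +78.01944°
GT2: φ = -49.98389°, λ = +77.48194°
Δφ = 4.2903°,  Δλ = -0.5375°
a = sin²(Δφ/2) + cos φ₁ cos φ₂ sin²(Δλ/2) = 0.001409
c = 2·arcsin(√a) = 0.075100 rad = 4.3029°
d = R·c = 6378 × 0.075100 = 479.0 km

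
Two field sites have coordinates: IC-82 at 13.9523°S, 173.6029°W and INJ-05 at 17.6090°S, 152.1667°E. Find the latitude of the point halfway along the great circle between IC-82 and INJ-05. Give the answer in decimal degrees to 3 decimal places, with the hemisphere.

Bx = cos φ₂ cos Δλ = 0.788042,  By = cos φ₂ sin Δλ = -0.536164
φₘ = atan2(sin φ₁ + sin φ₂, √((cos φ₁ + Bx)² + By²)) = -16.47299°
λₘ = λ₁ + atan2(By, cos φ₁ + Bx) = 169.44106°

16.473°S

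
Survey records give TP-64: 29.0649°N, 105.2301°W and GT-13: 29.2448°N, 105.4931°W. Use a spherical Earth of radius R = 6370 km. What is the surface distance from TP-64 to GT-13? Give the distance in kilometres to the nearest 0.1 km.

Δφ = 0.1799°,  Δλ = -0.2630°
a = sin²(Δφ/2) + cos φ₁ cos φ₂ sin²(Δλ/2) = 0.000006
c = 2·arcsin(√a) = 0.005092 rad = 0.2917°
d = R·c = 6370 × 0.005092 = 32.4 km

32.4 km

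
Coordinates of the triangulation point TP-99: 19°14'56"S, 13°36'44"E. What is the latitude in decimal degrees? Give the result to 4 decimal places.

19° + 14′/60 + 56″/3600 = 19 + 0.23333 + 0.01556 = 19.2489°

19.2489°S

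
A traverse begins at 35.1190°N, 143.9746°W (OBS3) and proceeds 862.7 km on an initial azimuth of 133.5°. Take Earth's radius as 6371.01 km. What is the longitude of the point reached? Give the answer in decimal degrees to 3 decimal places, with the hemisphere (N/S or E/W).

δ = d/R = 862.7/6371.01 = 0.135410 rad
φ₂ = arcsin(sin φ₁ cos δ + cos φ₁ sin δ cos θ)
   = arcsin(0.57528·0.99085 + 0.81796·0.13500·-0.68835) = 29.60390°
λ₂ = λ₁ + atan2(sin θ sin δ cos φ₁, cos δ − sin φ₁ sin φ₂) = -137.50793°

137.508°W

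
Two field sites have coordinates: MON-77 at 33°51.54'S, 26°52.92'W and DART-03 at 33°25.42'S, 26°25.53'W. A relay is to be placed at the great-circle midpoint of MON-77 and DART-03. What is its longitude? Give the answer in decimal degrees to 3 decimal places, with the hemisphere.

26.653°W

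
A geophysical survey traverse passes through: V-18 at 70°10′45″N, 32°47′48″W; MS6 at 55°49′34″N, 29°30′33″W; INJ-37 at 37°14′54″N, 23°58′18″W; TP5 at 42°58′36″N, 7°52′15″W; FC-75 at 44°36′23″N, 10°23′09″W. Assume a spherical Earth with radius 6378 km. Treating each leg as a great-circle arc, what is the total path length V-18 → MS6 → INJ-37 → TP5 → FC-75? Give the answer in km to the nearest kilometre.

V-18: φ = +70.17917°, λ = -32.79667°
MS6: φ = +55.82611°, λ = -29.50917°
INJ-37: φ = +37.24833°, λ = -23.97167°
TP5: φ = +42.97667°, λ = -7.87083°
FC-75: φ = +44.60639°, λ = -10.38583°
V-18→MS6: c = 0.251769 rad, d = 1605.78 km
MS6→INJ-37: c = 0.330730 rad, d = 2109.40 km
INJ-37→TP5: c = 0.236508 rad, d = 1508.45 km
TP5→FC-75: c = 0.042576 rad, d = 271.55 km
Total = 1605.78 + 2109.40 + 1508.45 + 271.55 = 5495.19 km

5495 km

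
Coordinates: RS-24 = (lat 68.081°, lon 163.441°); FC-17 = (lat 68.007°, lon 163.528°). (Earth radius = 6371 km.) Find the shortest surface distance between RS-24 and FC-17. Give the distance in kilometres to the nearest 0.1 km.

Δφ = -0.0740°,  Δλ = 0.0870°
a = sin²(Δφ/2) + cos φ₁ cos φ₂ sin²(Δλ/2) = 0.000000
c = 2·arcsin(√a) = 0.001411 rad = 0.0808°
d = R·c = 6371 × 0.001411 = 9.0 km

9.0 km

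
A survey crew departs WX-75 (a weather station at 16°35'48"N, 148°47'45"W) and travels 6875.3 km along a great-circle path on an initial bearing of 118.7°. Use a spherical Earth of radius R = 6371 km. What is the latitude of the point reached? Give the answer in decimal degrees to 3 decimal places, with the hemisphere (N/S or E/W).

15.716°S

WX-75: φ = +16.59667°, λ = -148.79583°
δ = d/R = 6875.3/6371 = 1.079156 rad
φ₂ = arcsin(sin φ₁ cos δ + cos φ₁ sin δ cos θ)
   = arcsin(0.28563·0.47207 + 0.95834·0.88156·-0.48022) = -15.71600°
λ₂ = λ₁ + atan2(sin θ sin δ cos φ₁, cos δ − sin φ₁ sin φ₂) = -95.35074°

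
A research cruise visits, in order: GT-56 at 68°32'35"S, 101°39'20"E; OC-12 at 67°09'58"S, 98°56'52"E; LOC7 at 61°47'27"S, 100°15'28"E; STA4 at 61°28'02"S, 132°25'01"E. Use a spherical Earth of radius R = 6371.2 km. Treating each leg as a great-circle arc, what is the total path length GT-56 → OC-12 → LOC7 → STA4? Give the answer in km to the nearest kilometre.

2474 km

GT-56: φ = -68.54306°, λ = +101.65556°
OC-12: φ = -67.16611°, λ = +98.94778°
LOC7: φ = -61.79083°, λ = +100.25778°
STA4: φ = -61.46722°, λ = +132.41694°
GT-56→OC-12: c = 0.029909 rad, d = 190.56 km
OC-12→LOC7: c = 0.094327 rad, d = 600.97 km
LOC7→STA4: c = 0.264045 rad, d = 1682.28 km
Total = 190.56 + 600.97 + 1682.28 = 2473.82 km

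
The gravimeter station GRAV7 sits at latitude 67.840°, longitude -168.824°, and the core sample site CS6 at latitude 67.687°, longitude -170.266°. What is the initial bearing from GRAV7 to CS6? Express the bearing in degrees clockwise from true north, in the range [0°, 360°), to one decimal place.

255.0°

Δλ = -1.4420°
y = sin Δλ · cos φ₂ = -0.009554
x = cos φ₁ sin φ₂ − sin φ₁ cos φ₂ cos Δλ = -0.002559
θ = atan2(y, x) = -104.9940° → 255.0060° (mod 360°)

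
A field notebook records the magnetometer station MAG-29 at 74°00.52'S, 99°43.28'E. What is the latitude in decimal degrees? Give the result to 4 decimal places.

74.0087°S

74° + 0.52′/60 = 74 + 0.00867 = 74.0087°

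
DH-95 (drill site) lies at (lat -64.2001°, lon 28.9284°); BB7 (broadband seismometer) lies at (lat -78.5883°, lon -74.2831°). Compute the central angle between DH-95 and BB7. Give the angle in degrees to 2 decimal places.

30.36°

Δφ = -14.3882°,  Δλ = -103.2115°
a = sin²(Δφ/2) + cos φ₁ cos φ₂ sin²(Δλ/2) = 0.068580
c = 2·arcsin(√a) = 0.529935 rad = 30.3630°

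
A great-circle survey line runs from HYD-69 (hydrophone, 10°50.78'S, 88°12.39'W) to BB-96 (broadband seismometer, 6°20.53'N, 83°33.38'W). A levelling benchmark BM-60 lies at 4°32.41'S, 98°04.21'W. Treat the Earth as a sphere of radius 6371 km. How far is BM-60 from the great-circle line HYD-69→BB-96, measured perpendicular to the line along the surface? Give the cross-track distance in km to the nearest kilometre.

HYD-69: φ = -10.84633°, λ = -88.20650°
BB-96: φ = +6.34217°, λ = -83.55633°
BM-60: φ = -4.54017°, λ = -98.07017°
δ₁₃ = central angle HYD-69→BM-60 = 0.202947 rad  (haversine)
θ₁₃ = bearing HYD-69→BM-60 = 302.087°,  θ₁₂ = bearing HYD-69→BB-96 = 15.282°
dₓₜ = R·arcsin(sin δ₁₃ · sin(θ₁₃ − θ₁₂)) = 6371·arcsin(0.20156·sin(286.805°)) = -1237.033 km
|dₓₜ| = 1237.033 km

1237 km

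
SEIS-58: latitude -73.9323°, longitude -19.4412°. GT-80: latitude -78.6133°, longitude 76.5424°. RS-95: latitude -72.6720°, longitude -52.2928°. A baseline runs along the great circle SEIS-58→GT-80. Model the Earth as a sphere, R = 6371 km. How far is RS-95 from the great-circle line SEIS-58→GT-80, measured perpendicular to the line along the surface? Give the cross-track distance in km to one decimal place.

941.5 km

δ₁₃ = central angle SEIS-58→RS-95 = 0.164043 rad  (haversine)
θ₁₃ = bearing SEIS-58→RS-95 = 261.629°,  θ₁₂ = bearing SEIS-58→GT-80 = 146.000°
dₓₜ = R·arcsin(sin δ₁₃ · sin(θ₁₃ − θ₁₂)) = 6371·arcsin(0.16331·sin(115.629°)) = 941.497 km
|dₓₜ| = 941.497 km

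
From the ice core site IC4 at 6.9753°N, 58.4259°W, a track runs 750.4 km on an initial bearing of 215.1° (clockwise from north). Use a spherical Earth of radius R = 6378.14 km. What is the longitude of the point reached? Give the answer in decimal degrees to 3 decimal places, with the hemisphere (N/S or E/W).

62.297°W

δ = d/R = 750.4/6378.14 = 0.117652 rad
φ₂ = arcsin(sin φ₁ cos δ + cos φ₁ sin δ cos θ)
   = arcsin(0.12144·0.99309 + 0.99260·0.11738·-0.81815) = 1.44847°
λ₂ = λ₁ + atan2(sin θ sin δ cos φ₁, cos δ − sin φ₁ sin φ₂) = -62.29723°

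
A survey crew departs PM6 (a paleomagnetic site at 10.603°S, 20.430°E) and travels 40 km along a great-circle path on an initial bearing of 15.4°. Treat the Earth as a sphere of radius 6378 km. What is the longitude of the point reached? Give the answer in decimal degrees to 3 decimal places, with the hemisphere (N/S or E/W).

20.527°E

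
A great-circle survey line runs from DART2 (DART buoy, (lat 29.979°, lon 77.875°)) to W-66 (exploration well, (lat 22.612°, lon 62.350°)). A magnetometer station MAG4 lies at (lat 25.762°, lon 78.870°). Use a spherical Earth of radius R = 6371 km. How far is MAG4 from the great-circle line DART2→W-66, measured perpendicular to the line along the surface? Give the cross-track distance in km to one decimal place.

468.1 km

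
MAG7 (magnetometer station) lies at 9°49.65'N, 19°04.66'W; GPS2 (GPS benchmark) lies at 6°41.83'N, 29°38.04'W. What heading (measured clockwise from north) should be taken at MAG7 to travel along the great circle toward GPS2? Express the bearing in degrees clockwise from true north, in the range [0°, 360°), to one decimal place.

254.1°

MAG7: φ = +9.82750°, λ = -19.07767°
GPS2: φ = +6.69717°, λ = -29.63400°
Δλ = -10.5563°
y = sin Δλ · cos φ₂ = -0.181952
x = cos φ₁ sin φ₂ − sin φ₁ cos φ₂ cos Δλ = -0.051738
θ = atan2(y, x) = -105.8732° → 254.1268° (mod 360°)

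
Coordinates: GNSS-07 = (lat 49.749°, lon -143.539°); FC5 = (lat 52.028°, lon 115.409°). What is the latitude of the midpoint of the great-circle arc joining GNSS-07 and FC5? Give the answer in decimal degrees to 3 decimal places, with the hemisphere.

62.657°N

Bx = cos φ₂ cos Δλ = -0.117948,  By = cos φ₂ sin Δλ = -0.603865
φₘ = atan2(sin φ₁ + sin φ₂, √((cos φ₁ + Bx)² + By²)) = 62.65733°
λₘ = λ₁ + atan2(By, cos φ₁ + Bx) = 167.63655°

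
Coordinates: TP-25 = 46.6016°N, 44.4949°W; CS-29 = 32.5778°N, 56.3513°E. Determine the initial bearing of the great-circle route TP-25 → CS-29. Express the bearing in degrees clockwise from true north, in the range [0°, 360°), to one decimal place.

59.6°

Δλ = 100.8462°
y = sin Δλ · cos φ₂ = 0.827608
x = cos φ₁ sin φ₂ − sin φ₁ cos φ₂ cos Δλ = 0.485161
θ = atan2(y, x) = 59.6203° → 59.6203° (mod 360°)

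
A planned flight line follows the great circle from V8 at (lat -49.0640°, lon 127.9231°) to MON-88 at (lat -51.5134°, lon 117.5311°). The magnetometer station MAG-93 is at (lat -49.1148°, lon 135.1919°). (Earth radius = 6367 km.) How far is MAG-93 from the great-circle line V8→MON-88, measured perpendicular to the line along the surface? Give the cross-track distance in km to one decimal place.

δ₁₃ = central angle V8→MAG-93 = 0.083054 rad  (haversine)
θ₁₃ = bearing V8→MAG-93 = 93.359°,  θ₁₂ = bearing V8→MON-88 = 245.801°
dₓₜ = R·arcsin(sin δ₁₃ · sin(θ₁₃ − θ₁₂)) = 6367·arcsin(0.08296·sin(-152.442°)) = -244.430 km
|dₓₜ| = 244.430 km

244.4 km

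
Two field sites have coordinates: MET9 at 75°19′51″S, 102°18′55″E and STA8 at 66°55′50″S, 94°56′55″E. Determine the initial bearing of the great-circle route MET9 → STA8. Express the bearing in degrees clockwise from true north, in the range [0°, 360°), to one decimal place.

MET9: φ = -75.33083°, λ = +102.31528°
STA8: φ = -66.93056°, λ = +94.94861°
Δλ = -7.3667°
y = sin Δλ · cos φ₂ = -0.050242
x = cos φ₁ sin φ₂ − sin φ₁ cos φ₂ cos Δλ = 0.142959
θ = atan2(y, x) = -19.3637° → 340.6363° (mod 360°)

340.6°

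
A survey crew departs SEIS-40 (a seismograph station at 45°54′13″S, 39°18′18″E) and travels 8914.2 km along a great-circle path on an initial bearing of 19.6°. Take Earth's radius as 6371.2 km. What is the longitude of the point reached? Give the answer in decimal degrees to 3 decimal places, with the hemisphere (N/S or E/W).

62.126°E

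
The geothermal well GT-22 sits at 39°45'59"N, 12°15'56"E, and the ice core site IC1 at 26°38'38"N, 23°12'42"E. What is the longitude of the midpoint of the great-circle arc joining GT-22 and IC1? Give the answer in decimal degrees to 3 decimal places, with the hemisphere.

18.152°E

GT-22: φ = +39.76639°, λ = +12.26556°
IC1: φ = +26.64389°, λ = +23.21167°
Bx = cos φ₂ cos Δλ = 0.877549,  By = cos φ₂ sin Δλ = 0.169722
φₘ = atan2(sin φ₁ + sin φ₂, √((cos φ₁ + Bx)² + By²)) = 33.32453°
λₘ = λ₁ + atan2(By, cos φ₁ + Bx) = 18.15188°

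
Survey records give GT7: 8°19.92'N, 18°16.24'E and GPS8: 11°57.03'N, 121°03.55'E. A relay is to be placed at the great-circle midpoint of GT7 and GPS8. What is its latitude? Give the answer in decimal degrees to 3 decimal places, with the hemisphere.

15.996°N

GT7: φ = +8.33200°, λ = +18.27067°
GPS8: φ = +11.95050°, λ = +121.05917°
Bx = cos φ₂ cos Δλ = -0.216555,  By = cos φ₂ sin Δλ = 0.954058
φₘ = atan2(sin φ₁ + sin φ₂, √((cos φ₁ + Bx)² + By²)) = 15.99563°
λₘ = λ₁ + atan2(By, cos φ₁ + Bx) = 69.25948°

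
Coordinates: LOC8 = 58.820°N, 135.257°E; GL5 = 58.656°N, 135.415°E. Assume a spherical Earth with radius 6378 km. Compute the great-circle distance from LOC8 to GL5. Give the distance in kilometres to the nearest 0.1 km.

Δφ = -0.1640°,  Δλ = 0.1580°
a = sin²(Δφ/2) + cos φ₁ cos φ₂ sin²(Δλ/2) = 0.000003
c = 2·arcsin(√a) = 0.003200 rad = 0.1834°
d = R·c = 6378 × 0.003200 = 20.4 km

20.4 km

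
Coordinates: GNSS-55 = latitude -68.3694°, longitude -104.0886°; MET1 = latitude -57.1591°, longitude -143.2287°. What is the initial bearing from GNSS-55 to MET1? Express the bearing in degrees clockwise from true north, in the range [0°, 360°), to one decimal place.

Δλ = -39.1401°
y = sin Δλ · cos φ₂ = -0.342315
x = cos φ₁ sin φ₂ − sin φ₁ cos φ₂ cos Δλ = 0.081289
θ = atan2(y, x) = -76.6415° → 283.3585° (mod 360°)

283.4°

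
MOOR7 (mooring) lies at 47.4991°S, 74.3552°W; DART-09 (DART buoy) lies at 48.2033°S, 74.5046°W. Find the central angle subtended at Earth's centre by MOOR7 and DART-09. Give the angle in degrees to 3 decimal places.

0.711°

Δφ = -0.7042°,  Δλ = -0.1494°
a = sin²(Δφ/2) + cos φ₁ cos φ₂ sin²(Δλ/2) = 0.000039
c = 2·arcsin(√a) = 0.012415 rad = 0.7113°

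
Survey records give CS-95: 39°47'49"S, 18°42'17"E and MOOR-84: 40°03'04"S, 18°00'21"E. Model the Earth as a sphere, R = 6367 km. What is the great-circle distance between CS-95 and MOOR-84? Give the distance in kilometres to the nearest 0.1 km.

65.9 km

CS-95: φ = -39.79694°, λ = +18.70472°
MOOR-84: φ = -40.05111°, λ = +18.00583°
Δφ = -0.2542°,  Δλ = -0.6989°
a = sin²(Δφ/2) + cos φ₁ cos φ₂ sin²(Δλ/2) = 0.000027
c = 2·arcsin(√a) = 0.010353 rad = 0.5932°
d = R·c = 6367 × 0.010353 = 65.9 km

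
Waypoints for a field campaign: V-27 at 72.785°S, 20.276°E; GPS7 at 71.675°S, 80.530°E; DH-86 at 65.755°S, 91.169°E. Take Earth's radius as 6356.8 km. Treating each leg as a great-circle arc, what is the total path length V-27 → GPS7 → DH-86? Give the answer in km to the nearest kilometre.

2740 km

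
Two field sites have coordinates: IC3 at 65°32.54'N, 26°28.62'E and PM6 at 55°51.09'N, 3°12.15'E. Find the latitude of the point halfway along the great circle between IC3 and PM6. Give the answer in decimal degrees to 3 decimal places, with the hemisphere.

61.190°N

IC3: φ = +65.54233°, λ = +26.47700°
PM6: φ = +55.85150°, λ = +3.20250°
Bx = cos φ₂ cos Δλ = 0.515659,  By = cos φ₂ sin Δλ = -0.221806
φₘ = atan2(sin φ₁ + sin φ₂, √((cos φ₁ + Bx)² + By²)) = 61.19036°
λₘ = λ₁ + atan2(By, cos φ₁ + Bx) = 13.05805°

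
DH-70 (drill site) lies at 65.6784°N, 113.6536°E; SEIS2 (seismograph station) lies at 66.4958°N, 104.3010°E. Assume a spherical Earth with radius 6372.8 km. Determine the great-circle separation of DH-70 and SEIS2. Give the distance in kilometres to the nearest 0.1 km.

430.9 km

Δφ = 0.8174°,  Δλ = -9.3526°
a = sin²(Δφ/2) + cos φ₁ cos φ₂ sin²(Δλ/2) = 0.001143
c = 2·arcsin(√a) = 0.067618 rad = 3.8742°
d = R·c = 6372.8 × 0.067618 = 430.9 km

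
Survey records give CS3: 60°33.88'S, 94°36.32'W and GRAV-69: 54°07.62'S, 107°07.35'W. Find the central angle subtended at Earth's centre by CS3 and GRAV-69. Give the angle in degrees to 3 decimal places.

9.302°

CS3: φ = -60.56467°, λ = -94.60533°
GRAV-69: φ = -54.12700°, λ = -107.12250°
Δφ = 6.4377°,  Δλ = -12.5172°
a = sin²(Δφ/2) + cos φ₁ cos φ₂ sin²(Δλ/2) = 0.006575
c = 2·arcsin(√a) = 0.162354 rad = 9.3022°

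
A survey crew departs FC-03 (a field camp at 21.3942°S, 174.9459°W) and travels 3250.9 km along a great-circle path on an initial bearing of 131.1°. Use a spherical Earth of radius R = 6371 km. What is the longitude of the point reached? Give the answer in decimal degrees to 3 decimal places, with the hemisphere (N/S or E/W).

147.054°W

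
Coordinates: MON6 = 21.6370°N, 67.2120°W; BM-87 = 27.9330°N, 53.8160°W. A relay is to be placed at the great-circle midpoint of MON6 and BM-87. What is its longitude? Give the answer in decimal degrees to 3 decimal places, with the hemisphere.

60.685°W

Bx = cos φ₂ cos Δλ = 0.859458,  By = cos φ₂ sin Δλ = 0.204688
φₘ = atan2(sin φ₁ + sin φ₂, √((cos φ₁ + Bx)² + By²)) = 24.93458°
λₘ = λ₁ + atan2(By, cos φ₁ + Bx) = -60.68488°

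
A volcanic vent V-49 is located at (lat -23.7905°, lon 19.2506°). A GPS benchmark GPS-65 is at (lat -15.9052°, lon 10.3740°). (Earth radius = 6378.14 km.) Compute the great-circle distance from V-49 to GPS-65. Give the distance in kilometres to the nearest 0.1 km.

1277.6 km

Δφ = 7.8853°,  Δλ = -8.8766°
a = sin²(Δφ/2) + cos φ₁ cos φ₂ sin²(Δλ/2) = 0.009998
c = 2·arcsin(√a) = 0.200310 rad = 11.4769°
d = R·c = 6378.14 × 0.200310 = 1277.6 km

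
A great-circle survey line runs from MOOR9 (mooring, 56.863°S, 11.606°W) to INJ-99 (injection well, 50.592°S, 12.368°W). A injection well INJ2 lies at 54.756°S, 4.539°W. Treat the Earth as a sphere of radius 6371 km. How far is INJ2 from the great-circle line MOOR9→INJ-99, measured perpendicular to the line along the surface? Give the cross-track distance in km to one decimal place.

δ₁₃ = central angle MOOR9→INJ2 = 0.078411 rad  (haversine)
θ₁₃ = bearing MOOR9→INJ2 = 65.007°,  θ₁₂ = bearing MOOR9→INJ-99 = 355.578°
dₓₜ = R·arcsin(sin δ₁₃ · sin(θ₁₃ − θ₁₂)) = 6371·arcsin(0.07833·sin(-290.571°)) = 467.642 km
|dₓₜ| = 467.642 km

467.6 km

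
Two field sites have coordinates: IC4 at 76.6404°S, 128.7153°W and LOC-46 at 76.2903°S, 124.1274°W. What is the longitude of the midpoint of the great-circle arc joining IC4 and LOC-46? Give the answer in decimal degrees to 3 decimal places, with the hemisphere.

Bx = cos φ₂ cos Δλ = 0.236243,  By = cos φ₂ sin Δλ = 0.018957
φₘ = atan2(sin φ₁ + sin φ₂, √((cos φ₁ + Bx)² + By²)) = -76.47580°
λₘ = λ₁ + atan2(By, cos φ₁ + Bx) = -126.39222°

126.392°W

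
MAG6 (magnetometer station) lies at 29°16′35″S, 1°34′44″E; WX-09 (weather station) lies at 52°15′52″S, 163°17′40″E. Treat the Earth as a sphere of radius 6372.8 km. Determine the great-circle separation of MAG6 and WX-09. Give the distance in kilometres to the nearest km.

10778 km

MAG6: φ = -29.27639°, λ = +1.57889°
WX-09: φ = -52.26444°, λ = +163.29444°
Δφ = -22.9881°,  Δλ = 161.7156°
a = sin²(Δφ/2) + cos φ₁ cos φ₂ sin²(Δλ/2) = 0.560076
c = 2·arcsin(√a) = 1.691238 rad = 96.9008°
d = R·c = 6372.8 × 1.691238 = 10777.9 km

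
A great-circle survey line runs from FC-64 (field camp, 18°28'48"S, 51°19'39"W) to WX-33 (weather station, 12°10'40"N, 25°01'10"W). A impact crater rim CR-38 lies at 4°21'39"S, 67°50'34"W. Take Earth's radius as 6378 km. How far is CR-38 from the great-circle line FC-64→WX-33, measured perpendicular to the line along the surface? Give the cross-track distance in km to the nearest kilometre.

2384 km

FC-64: φ = -18.48000°, λ = -51.32750°
WX-33: φ = +12.17778°, λ = -25.01944°
CR-38: φ = -4.36083°, λ = -67.84278°
δ₁₃ = central angle FC-64→CR-38 = 0.374269 rad  (haversine)
θ₁₃ = bearing FC-64→CR-38 = 309.167°,  θ₁₂ = bearing FC-64→WX-33 = 42.198°
dₓₜ = R·arcsin(sin δ₁₃ · sin(θ₁₃ − θ₁₂)) = 6378·arcsin(0.36559·sin(266.969°)) = -2383.583 km
|dₓₜ| = 2383.583 km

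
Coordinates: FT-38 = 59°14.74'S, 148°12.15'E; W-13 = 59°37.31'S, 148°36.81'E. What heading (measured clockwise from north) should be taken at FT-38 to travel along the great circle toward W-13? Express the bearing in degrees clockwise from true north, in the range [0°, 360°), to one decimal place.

FT-38: φ = -59.24567°, λ = +148.20250°
W-13: φ = -59.62183°, λ = +148.61350°
Δλ = 0.4110°
y = sin Δλ · cos φ₂ = 0.003628
x = cos φ₁ sin φ₂ − sin φ₁ cos φ₂ cos Δλ = -0.006576
θ = atan2(y, x) = 151.1192° → 151.1192° (mod 360°)

151.1°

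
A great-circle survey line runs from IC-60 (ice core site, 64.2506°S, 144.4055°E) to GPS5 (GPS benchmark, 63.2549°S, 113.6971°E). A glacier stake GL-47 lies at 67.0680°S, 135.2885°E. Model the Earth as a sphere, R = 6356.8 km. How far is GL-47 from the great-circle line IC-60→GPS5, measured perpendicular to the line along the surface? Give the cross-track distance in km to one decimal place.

δ₁₃ = central angle IC-60→GL-47 = 0.081842 rad  (haversine)
θ₁₃ = bearing IC-60→GL-47 = 229.043°,  θ₁₂ = bearing IC-60→GPS5 = 260.257°
dₓₜ = R·arcsin(sin δ₁₃ · sin(θ₁₃ − θ₁₂)) = 6356.8·arcsin(0.08175·sin(-31.214°)) = -269.392 km
|dₓₜ| = 269.392 km

269.4 km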